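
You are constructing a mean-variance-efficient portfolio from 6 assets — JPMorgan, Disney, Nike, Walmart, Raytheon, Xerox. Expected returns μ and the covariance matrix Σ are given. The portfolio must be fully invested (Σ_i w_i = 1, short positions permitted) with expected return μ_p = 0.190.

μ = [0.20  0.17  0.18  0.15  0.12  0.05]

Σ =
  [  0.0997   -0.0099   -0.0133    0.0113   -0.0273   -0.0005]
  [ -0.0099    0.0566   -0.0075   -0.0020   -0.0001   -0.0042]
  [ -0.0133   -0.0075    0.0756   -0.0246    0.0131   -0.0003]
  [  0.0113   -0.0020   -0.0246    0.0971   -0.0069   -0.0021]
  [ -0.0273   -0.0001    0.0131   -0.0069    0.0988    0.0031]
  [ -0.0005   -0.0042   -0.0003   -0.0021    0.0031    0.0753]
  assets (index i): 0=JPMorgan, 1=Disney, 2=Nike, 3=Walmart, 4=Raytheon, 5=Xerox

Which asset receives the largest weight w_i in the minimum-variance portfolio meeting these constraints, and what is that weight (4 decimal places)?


Disney (0.3169)

u=Σ⁻¹μ = [3.1407  4.2169  3.8324  2.3791  1.7155  0.9311]
v=Σ⁻¹𝟙 = [17.2030  25.2182  21.6753  15.5262  12.6465  14.7998]
a=μᵀu=2.644141  b=𝟙ᵀu=16.215755  c=𝟙ᵀv=107.068991  D=ac−b²=20.154780
λ₁=(c·0.190−b)/D = (107.068991·0.190−16.215755)/20.154780 = 0.204783
λ₂=(a−b·0.190)/D = (2.644141−16.215755·0.190)/20.154780 = -0.021675
w* = 0.204783·u + -0.021675·v:
  w_0 = 0.204783·3.1407 + -0.021675·17.2030 = 0.2703  (JPMorgan)
  w_1 = 0.204783·4.2169 + -0.021675·25.2182 = 0.3169  (Disney)
  w_2 = 0.204783·3.8324 + -0.021675·21.6753 = 0.3150  (Nike)
  w_3 = 0.204783·2.3791 + -0.021675·15.5262 = 0.1507  (Walmart)
  w_4 = 0.204783·1.7155 + -0.021675·12.6465 = 0.0772  (Raytheon)
  w_5 = 0.204783·0.9311 + -0.021675·14.7998 = -0.1301  (Xerox)
Σw_i=1.0000  μᵀw=0.1900
σ²=wᵀΣw=λ₁·μ_p+λ₂ = 0.204783·0.190 + -0.021675 = 0.017234 ≈ 0.0172


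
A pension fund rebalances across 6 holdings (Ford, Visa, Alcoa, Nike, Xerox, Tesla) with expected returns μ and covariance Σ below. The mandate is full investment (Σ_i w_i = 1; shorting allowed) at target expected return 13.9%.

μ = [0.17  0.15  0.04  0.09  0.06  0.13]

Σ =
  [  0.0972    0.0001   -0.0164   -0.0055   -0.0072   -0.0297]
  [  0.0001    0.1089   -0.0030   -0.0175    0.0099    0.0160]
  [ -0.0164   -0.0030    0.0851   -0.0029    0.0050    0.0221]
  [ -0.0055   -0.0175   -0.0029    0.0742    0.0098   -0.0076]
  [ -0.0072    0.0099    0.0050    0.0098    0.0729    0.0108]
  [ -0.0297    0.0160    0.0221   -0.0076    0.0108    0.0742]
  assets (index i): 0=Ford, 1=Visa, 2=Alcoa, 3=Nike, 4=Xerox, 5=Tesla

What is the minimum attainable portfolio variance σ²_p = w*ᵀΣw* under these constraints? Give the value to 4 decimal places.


0.0164

x=Σ⁻¹μ = [2.7466  1.2983  0.4196  1.9757  0.2363  2.6144]
y=Σ⁻¹𝟙 = [18.8360  9.2136  11.6140  18.0025  8.7179  16.1456]
a=μᵀx=1.210321  b=𝟙ᵀx=9.290958  c=𝟙ᵀy=82.529696  D=ac−b²=13.565520
λ₁=(c·0.139−b)/D = (82.529696·0.139−9.290958)/13.565520 = 0.160751
λ₂=(a−b·0.139)/D = (1.210321−9.290958·0.139)/13.565520 = -0.005980
w* = 0.160751·x + -0.005980·y:
  w_0 = 0.160751·2.7466 + -0.005980·18.8360 = 0.3289  (Ford)
  w_1 = 0.160751·1.2983 + -0.005980·9.2136 = 0.1536  (Visa)
  w_2 = 0.160751·0.4196 + -0.005980·11.6140 = -0.0020  (Alcoa)
  w_3 = 0.160751·1.9757 + -0.005980·18.0025 = 0.2099  (Nike)
  w_4 = 0.160751·0.2363 + -0.005980·8.7179 = -0.0141  (Xerox)
  w_5 = 0.160751·2.6144 + -0.005980·16.1456 = 0.3237  (Tesla)
Σw_i=1.0000  μᵀw=0.1390
σ²=wᵀΣw=λ₁·μ_p+λ₂ = 0.160751·0.139 + -0.005980 = 0.016364 ≈ 0.0164


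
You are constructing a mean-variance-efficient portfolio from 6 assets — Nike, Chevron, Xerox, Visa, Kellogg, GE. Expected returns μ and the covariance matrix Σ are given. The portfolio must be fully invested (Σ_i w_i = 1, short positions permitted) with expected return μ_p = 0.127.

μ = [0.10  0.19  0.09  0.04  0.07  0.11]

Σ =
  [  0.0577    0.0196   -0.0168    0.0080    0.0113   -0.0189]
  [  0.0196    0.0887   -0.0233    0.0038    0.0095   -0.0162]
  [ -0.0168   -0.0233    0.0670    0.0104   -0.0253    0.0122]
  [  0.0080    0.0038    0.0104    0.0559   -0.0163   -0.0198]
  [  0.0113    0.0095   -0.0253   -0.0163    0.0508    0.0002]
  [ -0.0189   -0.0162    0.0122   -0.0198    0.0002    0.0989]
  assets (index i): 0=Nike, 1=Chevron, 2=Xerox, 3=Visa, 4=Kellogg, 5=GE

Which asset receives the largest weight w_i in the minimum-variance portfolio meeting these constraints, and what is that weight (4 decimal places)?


Chevron (0.3296)

p=Σ⁻¹μ = [1.7015  2.5906  3.1082  1.0044  2.3787  1.6746]
q=Σ⁻¹𝟙 = [16.3059  13.7446  30.7185  25.6063  36.9367  16.7411]
a=μᵀp=1.332998  b=𝟙ᵀp=12.458072  c=𝟙ᵀq=140.053066  D=ac−b²=31.486884
λ₁=(c·0.127−b)/D = (140.053066·0.127−12.458072)/31.486884 = 0.169234
λ₂=(a−b·0.127)/D = (1.332998−12.458072·0.127)/31.486884 = -0.007914
w* = 0.169234·p + -0.007914·q:
  w_0 = 0.169234·1.7015 + -0.007914·16.3059 = 0.1589  (Nike)
  w_1 = 0.169234·2.5906 + -0.007914·13.7446 = 0.3296  (Chevron)
  w_2 = 0.169234·3.1082 + -0.007914·30.7185 = 0.2829  (Xerox)
  w_3 = 0.169234·1.0044 + -0.007914·25.6063 = -0.0327  (Visa)
  w_4 = 0.169234·2.3787 + -0.007914·36.9367 = 0.1103  (Kellogg)
  w_5 = 0.169234·1.6746 + -0.007914·16.7411 = 0.1509  (GE)
Σw_i=1.0000  μᵀw=0.1270
σ²=wᵀΣw=λ₁·μ_p+λ₂ = 0.169234·0.127 + -0.007914 = 0.013579 ≈ 0.0136


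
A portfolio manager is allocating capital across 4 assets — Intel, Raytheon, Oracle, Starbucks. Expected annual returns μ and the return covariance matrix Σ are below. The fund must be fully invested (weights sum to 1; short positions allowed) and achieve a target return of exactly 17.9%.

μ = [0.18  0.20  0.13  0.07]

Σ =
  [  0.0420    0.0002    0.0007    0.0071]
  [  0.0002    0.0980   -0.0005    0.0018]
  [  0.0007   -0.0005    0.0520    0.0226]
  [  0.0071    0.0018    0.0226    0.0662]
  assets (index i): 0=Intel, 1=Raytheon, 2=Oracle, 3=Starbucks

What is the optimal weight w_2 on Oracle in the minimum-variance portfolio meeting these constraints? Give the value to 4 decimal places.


g=Σ⁻¹μ = [4.2918  2.0518  2.6146  -0.3513]
h=Σ⁻¹𝟙 = [22.3154  10.1120  15.9954  6.9768]
a=μᵀg=1.498197  b=𝟙ᵀg=8.606942  c=𝟙ᵀh=55.399548  D=ac−b²=8.919979
λ₁=(c·0.179−b)/D = (55.399548·0.179−8.606942)/8.919979 = 0.146814
λ₂=(a−b·0.179)/D = (1.498197−8.606942·0.179)/8.919979 = -0.004758
w* = 0.146814·g + -0.004758·h:
  w_0 = 0.146814·4.2918 + -0.004758·22.3154 = 0.5239  (Intel)
  w_1 = 0.146814·2.0518 + -0.004758·10.1120 = 0.2531  (Raytheon)
  w_2 = 0.146814·2.6146 + -0.004758·15.9954 = 0.3078  (Oracle)
  w_3 = 0.146814·-0.3513 + -0.004758·6.9768 = -0.0848  (Starbucks)
Σw_i=1.0000  μᵀw=0.1790
σ²=wᵀΣw=λ₁·μ_p+λ₂ = 0.146814·0.179 + -0.004758 = 0.021521 ≈ 0.0215

0.3078


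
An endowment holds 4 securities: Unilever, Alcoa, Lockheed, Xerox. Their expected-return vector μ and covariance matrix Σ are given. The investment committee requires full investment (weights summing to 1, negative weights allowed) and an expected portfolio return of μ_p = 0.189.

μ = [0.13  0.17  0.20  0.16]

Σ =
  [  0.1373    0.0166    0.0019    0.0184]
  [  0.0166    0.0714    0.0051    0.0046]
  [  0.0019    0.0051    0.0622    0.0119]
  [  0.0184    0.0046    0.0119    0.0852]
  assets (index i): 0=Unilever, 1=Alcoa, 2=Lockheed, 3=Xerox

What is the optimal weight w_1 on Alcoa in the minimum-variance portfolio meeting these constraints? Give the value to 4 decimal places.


g=Σ⁻¹μ = [0.4977  1.9836  2.7940  1.2731]
h=Σ⁻¹𝟙 = [4.6084  11.4441  13.4198  8.2496]
a=μᵀg=1.164423  b=𝟙ᵀg=6.548486  c=𝟙ᵀh=37.721924  D=ac−b²=1.041606
λ₁=(c·0.189−b)/D = (37.721924·0.189−6.548486)/1.041606 = 0.557752
λ₂=(a−b·0.189)/D = (1.164423−6.548486·0.189)/1.041606 = -0.070315
w* = 0.557752·g + -0.070315·h:
  w_0 = 0.557752·0.4977 + -0.070315·4.6084 = -0.0464  (Unilever)
  w_1 = 0.557752·1.9836 + -0.070315·11.4441 = 0.3017  (Alcoa)
  w_2 = 0.557752·2.7940 + -0.070315·13.4198 = 0.6148  (Lockheed)
  w_3 = 0.557752·1.2731 + -0.070315·8.2496 = 0.1300  (Xerox)
Σw_i=1.0000  μᵀw=0.1890
σ²=wᵀΣw=λ₁·μ_p+λ₂ = 0.557752·0.189 + -0.070315 = 0.035100 ≈ 0.0351

0.3017


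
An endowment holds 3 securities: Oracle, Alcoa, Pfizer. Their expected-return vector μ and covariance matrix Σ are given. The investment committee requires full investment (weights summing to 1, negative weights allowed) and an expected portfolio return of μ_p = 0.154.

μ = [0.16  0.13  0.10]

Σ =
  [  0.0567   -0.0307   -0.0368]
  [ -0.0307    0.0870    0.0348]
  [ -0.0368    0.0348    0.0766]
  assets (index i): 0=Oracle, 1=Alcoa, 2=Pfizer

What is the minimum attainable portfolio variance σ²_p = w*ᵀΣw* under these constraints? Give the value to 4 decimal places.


x=Σ⁻¹μ = [6.1930  2.4042  3.1885]
y=Σ⁻¹𝟙 = [43.7657  16.2607  26.6933]
a=μᵀx=1.622283  b=𝟙ᵀx=11.785738  c=𝟙ᵀy=86.719727  D=ac−b²=1.780328
λ₁=(c·0.154−b)/D = (86.719727·0.154−11.785738)/1.780328 = 0.881355
λ₂=(a−b·0.154)/D = (1.622283−11.785738·0.154)/1.780328 = -0.108250
w* = 0.881355·x + -0.108250·y:
  w_0 = 0.881355·6.1930 + -0.108250·43.7657 = 0.7206  (Oracle)
  w_1 = 0.881355·2.4042 + -0.108250·16.2607 = 0.3588  (Alcoa)
  w_2 = 0.881355·3.1885 + -0.108250·26.6933 = -0.0794  (Pfizer)
Σw_i=1.0000  μᵀw=0.1540
σ²=wᵀΣw=λ₁·μ_p+λ₂ = 0.881355·0.154 + -0.108250 = 0.027479 ≈ 0.0275

0.0275


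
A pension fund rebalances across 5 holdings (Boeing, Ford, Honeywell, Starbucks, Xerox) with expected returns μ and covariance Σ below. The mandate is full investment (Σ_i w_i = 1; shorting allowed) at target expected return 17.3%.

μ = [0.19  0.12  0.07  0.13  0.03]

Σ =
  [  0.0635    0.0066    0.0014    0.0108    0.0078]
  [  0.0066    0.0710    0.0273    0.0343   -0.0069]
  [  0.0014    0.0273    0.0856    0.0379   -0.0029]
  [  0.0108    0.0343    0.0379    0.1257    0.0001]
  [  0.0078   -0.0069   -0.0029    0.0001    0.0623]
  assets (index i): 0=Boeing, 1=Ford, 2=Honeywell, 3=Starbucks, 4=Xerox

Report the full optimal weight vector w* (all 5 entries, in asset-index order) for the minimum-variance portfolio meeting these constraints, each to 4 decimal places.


0.6874  0.2508  0.0036  0.1031  -0.0448

x=Σ⁻¹μ = [2.7617  1.1764  0.2264  0.4075  0.2759]
y=Σ⁻¹𝟙 = [12.2170  10.7022  7.9109  1.5874  16.0728]
a=μᵀx=0.742974  b=𝟙ᵀx=4.847801  c=𝟙ᵀy=48.490293  D=ac−b²=12.525876
λ₁=(c·0.173−b)/D = (48.490293·0.173−4.847801)/12.525876 = 0.282696
λ₂=(a−b·0.173)/D = (0.742974−4.847801·0.173)/12.525876 = -0.007640
w* = 0.282696·x + -0.007640·y:
  w_0 = 0.282696·2.7617 + -0.007640·12.2170 = 0.6874  (Boeing)
  w_1 = 0.282696·1.1764 + -0.007640·10.7022 = 0.2508  (Ford)
  w_2 = 0.282696·0.2264 + -0.007640·7.9109 = 0.0036  (Honeywell)
  w_3 = 0.282696·0.4075 + -0.007640·1.5874 = 0.1031  (Starbucks)
  w_4 = 0.282696·0.2759 + -0.007640·16.0728 = -0.0448  (Xerox)
Σw_i=1.0000  μᵀw=0.1730
σ²=wᵀΣw=λ₁·μ_p+λ₂ = 0.282696·0.173 + -0.007640 = 0.041267 ≈ 0.0413


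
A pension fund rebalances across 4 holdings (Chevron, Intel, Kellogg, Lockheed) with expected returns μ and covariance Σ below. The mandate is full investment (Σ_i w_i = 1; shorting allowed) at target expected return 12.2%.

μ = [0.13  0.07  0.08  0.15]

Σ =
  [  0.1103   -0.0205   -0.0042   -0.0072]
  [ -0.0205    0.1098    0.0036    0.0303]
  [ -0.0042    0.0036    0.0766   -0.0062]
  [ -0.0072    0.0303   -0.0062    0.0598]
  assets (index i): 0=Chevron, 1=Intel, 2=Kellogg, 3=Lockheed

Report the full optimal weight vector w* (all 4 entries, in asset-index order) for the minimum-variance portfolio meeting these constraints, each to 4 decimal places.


u=Σ⁻¹μ = [1.4284  0.0955  1.3425  2.7712]
v=Σ⁻¹𝟙 = [11.8732  6.2891  14.7453  16.4941]
a=μᵀu=0.715444  b=𝟙ᵀu=5.637496  c=𝟙ᵀv=49.401742  D=ac−b²=3.562813
λ₁=(c·0.122−b)/D = (49.401742·0.122−5.637496)/3.562813 = 0.109328
λ₂=(a−b·0.122)/D = (0.715444−5.637496·0.122)/3.562813 = 0.007766
w* = 0.109328·u + 0.007766·v:
  w_0 = 0.109328·1.4284 + 0.007766·11.8732 = 0.2484  (Chevron)
  w_1 = 0.109328·0.0955 + 0.007766·6.2891 = 0.0593  (Intel)
  w_2 = 0.109328·1.3425 + 0.007766·14.7453 = 0.2613  (Kellogg)
  w_3 = 0.109328·2.7712 + 0.007766·16.4941 = 0.4311  (Lockheed)
Σw_i=1.0000  μᵀw=0.1220
σ²=wᵀΣw=λ₁·μ_p+λ₂ = 0.109328·0.122 + 0.007766 = 0.021104 ≈ 0.0211

0.2484  0.0593  0.2613  0.4311


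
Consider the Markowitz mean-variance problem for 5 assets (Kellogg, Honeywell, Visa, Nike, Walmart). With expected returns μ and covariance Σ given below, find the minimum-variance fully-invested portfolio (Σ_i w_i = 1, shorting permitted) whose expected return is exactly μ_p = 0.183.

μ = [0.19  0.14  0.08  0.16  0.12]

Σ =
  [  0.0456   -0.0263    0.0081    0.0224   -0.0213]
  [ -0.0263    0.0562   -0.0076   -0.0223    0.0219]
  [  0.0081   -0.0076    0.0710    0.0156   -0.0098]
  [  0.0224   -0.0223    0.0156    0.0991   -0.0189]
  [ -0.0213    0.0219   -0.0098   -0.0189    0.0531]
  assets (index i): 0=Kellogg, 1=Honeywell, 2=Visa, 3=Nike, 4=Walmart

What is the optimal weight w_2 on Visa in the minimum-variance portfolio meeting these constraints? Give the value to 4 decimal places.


x=Σ⁻¹μ = [8.3066  5.5720  0.9808  1.6083  4.0473]
y=Σ⁻¹𝟙 = [48.4392  34.7434  14.1486  10.5087  30.2852]
a=μᵀx=3.179805  b=𝟙ᵀx=20.515030  c=𝟙ᵀy=138.125127  D=ac−b²=18.344478
λ₁=(c·0.183−b)/D = (138.125127·0.183−20.515030)/18.344478 = 0.259580
λ₂=(a−b·0.183)/D = (3.179805−20.515030·0.183)/18.344478 = -0.031314
w* = 0.259580·x + -0.031314·y:
  w_0 = 0.259580·8.3066 + -0.031314·48.4392 = 0.6394  (Kellogg)
  w_1 = 0.259580·5.5720 + -0.031314·34.7434 = 0.3584  (Honeywell)
  w_2 = 0.259580·0.9808 + -0.031314·14.1486 = -0.1885  (Visa)
  w_3 = 0.259580·1.6083 + -0.031314·10.5087 = 0.0884  (Nike)
  w_4 = 0.259580·4.0473 + -0.031314·30.2852 = 0.1022  (Walmart)
Σw_i=1.0000  μᵀw=0.1830
σ²=wᵀΣw=λ₁·μ_p+λ₂ = 0.259580·0.183 + -0.031314 = 0.016189 ≈ 0.0162

-0.1885


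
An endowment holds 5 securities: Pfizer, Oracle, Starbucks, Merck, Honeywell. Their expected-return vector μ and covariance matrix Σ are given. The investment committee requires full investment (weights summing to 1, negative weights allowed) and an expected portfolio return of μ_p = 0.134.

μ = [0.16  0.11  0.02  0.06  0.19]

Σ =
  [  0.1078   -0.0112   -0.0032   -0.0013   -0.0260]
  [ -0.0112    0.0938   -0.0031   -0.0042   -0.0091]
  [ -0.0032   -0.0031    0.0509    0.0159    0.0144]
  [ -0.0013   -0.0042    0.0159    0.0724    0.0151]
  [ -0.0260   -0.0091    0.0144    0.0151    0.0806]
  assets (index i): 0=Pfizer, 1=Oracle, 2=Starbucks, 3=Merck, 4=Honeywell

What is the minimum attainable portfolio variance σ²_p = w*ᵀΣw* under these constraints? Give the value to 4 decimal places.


g=Σ⁻¹μ = [2.4743  1.7973  -0.4076  0.3656  3.3627]
h=Σ⁻¹𝟙 = [14.8740  14.7280  14.6316  8.6691  14.6297]
a=μᵀg=1.246296  b=𝟙ᵀg=7.592330  c=𝟙ᵀh=67.532338  D=ac−b²=26.521799
λ₁=(c·0.134−b)/D = (67.532338·0.134−7.592330)/26.521799 = 0.054936
λ₂=(a−b·0.134)/D = (1.246296−7.592330·0.134)/26.521799 = 0.008632
w* = 0.054936·g + 0.008632·h:
  w_0 = 0.054936·2.4743 + 0.008632·14.8740 = 0.2643  (Pfizer)
  w_1 = 0.054936·1.7973 + 0.008632·14.7280 = 0.2259  (Oracle)
  w_2 = 0.054936·-0.4076 + 0.008632·14.6316 = 0.1039  (Starbucks)
  w_3 = 0.054936·0.3656 + 0.008632·8.6691 = 0.0949  (Merck)
  w_4 = 0.054936·3.3627 + 0.008632·14.6297 = 0.3110  (Honeywell)
Σw_i=1.0000  μᵀw=0.1340
σ²=wᵀΣw=λ₁·μ_p+λ₂ = 0.054936·0.134 + 0.008632 = 0.015993 ≈ 0.0160

0.0160


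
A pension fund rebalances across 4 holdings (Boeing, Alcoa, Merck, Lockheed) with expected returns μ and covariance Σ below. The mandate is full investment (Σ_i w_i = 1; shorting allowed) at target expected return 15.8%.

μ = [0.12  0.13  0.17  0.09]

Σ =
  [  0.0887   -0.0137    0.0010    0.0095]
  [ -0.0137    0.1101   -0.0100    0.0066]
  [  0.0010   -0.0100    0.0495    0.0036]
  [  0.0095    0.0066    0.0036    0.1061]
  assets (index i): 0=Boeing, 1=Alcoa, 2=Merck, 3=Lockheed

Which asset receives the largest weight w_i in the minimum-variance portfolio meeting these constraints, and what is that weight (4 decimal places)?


Merck (0.6791)

u=Σ⁻¹μ = [1.5185  1.6775  3.7075  0.4821]
v=Σ⁻¹𝟙 = [12.1760  12.1790  21.9195  6.8335]
a=μᵀu=1.073972  b=𝟙ᵀu=7.385715  c=𝟙ᵀv=53.107980  D=ac−b²=2.487692
λ₁=(c·0.158−b)/D = (53.107980·0.158−7.385715)/2.487692 = 0.404128
λ₂=(a−b·0.158)/D = (1.073972−7.385715·0.158)/2.487692 = -0.037372
w* = 0.404128·u + -0.037372·v:
  w_0 = 0.404128·1.5185 + -0.037372·12.1760 = 0.1586  (Boeing)
  w_1 = 0.404128·1.6775 + -0.037372·12.1790 = 0.2228  (Alcoa)
  w_2 = 0.404128·3.7075 + -0.037372·21.9195 = 0.6791  (Merck)
  w_3 = 0.404128·0.4821 + -0.037372·6.8335 = -0.0605  (Lockheed)
Σw_i=1.0000  μᵀw=0.1580
σ²=wᵀΣw=λ₁·μ_p+λ₂ = 0.404128·0.158 + -0.037372 = 0.026480 ≈ 0.0265


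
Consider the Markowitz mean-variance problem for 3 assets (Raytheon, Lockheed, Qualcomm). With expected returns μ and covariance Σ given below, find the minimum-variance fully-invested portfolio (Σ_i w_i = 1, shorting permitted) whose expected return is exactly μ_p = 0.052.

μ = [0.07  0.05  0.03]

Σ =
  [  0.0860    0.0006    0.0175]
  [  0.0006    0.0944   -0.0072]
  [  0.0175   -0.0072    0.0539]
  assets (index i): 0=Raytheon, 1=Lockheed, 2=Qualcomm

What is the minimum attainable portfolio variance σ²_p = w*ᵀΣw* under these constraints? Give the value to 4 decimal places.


0.0300

x=Σ⁻¹μ = [0.7300  0.5551  0.3937]
y=Σ⁻¹𝟙 = [7.9736  11.8812  17.5512]
a=μᵀx=0.090662  b=𝟙ᵀx=1.678743  c=𝟙ᵀy=37.405903  D=ac−b²=0.573107
λ₁=(c·0.052−b)/D = (37.405903·0.052−1.678743)/0.573107 = 0.464771
λ₂=(a−b·0.052)/D = (0.090662−1.678743·0.052)/0.573107 = 0.005875
w* = 0.464771·x + 0.005875·y:
  w_0 = 0.464771·0.7300 + 0.005875·7.9736 = 0.3861  (Raytheon)
  w_1 = 0.464771·0.5551 + 0.005875·11.8812 = 0.3278  (Lockheed)
  w_2 = 0.464771·0.3937 + 0.005875·17.5512 = 0.2861  (Qualcomm)
Σw_i=1.0000  μᵀw=0.0520
σ²=wᵀΣw=λ₁·μ_p+λ₂ = 0.464771·0.052 + 0.005875 = 0.030043 ≈ 0.0300


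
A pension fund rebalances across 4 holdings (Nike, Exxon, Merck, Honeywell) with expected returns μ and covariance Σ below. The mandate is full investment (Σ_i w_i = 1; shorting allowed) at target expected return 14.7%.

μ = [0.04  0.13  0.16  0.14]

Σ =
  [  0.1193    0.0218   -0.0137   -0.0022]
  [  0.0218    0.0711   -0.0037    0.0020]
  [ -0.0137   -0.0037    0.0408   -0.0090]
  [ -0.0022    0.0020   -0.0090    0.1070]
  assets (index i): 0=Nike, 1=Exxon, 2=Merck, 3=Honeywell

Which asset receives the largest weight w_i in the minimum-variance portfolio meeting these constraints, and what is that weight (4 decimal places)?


x=Σ⁻¹μ = [0.5617  1.8509  4.6478  1.6763]
y=Σ⁻¹𝟙 = [9.9847  12.3118  31.6218  11.9807]
a=μᵀx=1.241417  b=𝟙ᵀx=8.736728  c=𝟙ᵀy=65.899167  D=ac−b²=5.477929
λ₁=(c·0.147−b)/D = (65.899167·0.147−8.736728)/5.477929 = 0.173505
λ₂=(a−b·0.147)/D = (1.241417−8.736728·0.147)/5.477929 = -0.007828
w* = 0.173505·x + -0.007828·y:
  w_0 = 0.173505·0.5617 + -0.007828·9.9847 = 0.0193  (Nike)
  w_1 = 0.173505·1.8509 + -0.007828·12.3118 = 0.2248  (Exxon)
  w_2 = 0.173505·4.6478 + -0.007828·31.6218 = 0.5589  (Merck)
  w_3 = 0.173505·1.6763 + -0.007828·11.9807 = 0.1971  (Honeywell)
Σw_i=1.0000  μᵀw=0.1470
σ²=wᵀΣw=λ₁·μ_p+λ₂ = 0.173505·0.147 + -0.007828 = 0.017677 ≈ 0.0177

Merck (0.5589)


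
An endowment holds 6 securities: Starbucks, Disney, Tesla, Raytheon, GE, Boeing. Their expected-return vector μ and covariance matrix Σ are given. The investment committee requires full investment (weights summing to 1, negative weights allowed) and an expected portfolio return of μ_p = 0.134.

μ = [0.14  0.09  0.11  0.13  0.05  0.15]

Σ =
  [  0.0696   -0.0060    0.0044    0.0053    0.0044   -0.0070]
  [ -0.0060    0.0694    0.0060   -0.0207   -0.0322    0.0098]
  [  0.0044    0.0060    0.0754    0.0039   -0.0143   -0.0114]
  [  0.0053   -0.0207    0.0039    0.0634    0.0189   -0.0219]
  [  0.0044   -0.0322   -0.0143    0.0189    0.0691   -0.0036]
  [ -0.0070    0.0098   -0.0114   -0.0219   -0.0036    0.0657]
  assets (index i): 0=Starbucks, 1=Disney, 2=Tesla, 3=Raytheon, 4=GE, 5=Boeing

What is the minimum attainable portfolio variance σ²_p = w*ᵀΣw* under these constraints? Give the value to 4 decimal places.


0.0111

p=Σ⁻¹μ = [2.1338  2.4616  1.7726  3.4301  1.3546  3.6684]
q=Σ⁻¹𝟙 = [14.8723  29.8052  17.4070  24.0974  25.7182  24.8215]
a=μᵀp=1.779174  b=𝟙ᵀp=14.821163  c=𝟙ᵀq=136.721636  D=ac−b²=23.584725
λ₁=(c·0.134−b)/D = (136.721636·0.134−14.821163)/23.584725 = 0.148381
λ₂=(a−b·0.134)/D = (1.779174−14.821163·0.134)/23.584725 = -0.008771
w* = 0.148381·p + -0.008771·q:
  w_0 = 0.148381·2.1338 + -0.008771·14.8723 = 0.1862  (Starbucks)
  w_1 = 0.148381·2.4616 + -0.008771·29.8052 = 0.1038  (Disney)
  w_2 = 0.148381·1.7726 + -0.008771·17.4070 = 0.1103  (Tesla)
  w_3 = 0.148381·3.4301 + -0.008771·24.0974 = 0.2976  (Raytheon)
  w_4 = 0.148381·1.3546 + -0.008771·25.7182 = -0.0246  (GE)
  w_5 = 0.148381·3.6684 + -0.008771·24.8215 = 0.3266  (Boeing)
Σw_i=1.0000  μᵀw=0.1340
σ²=wᵀΣw=λ₁·μ_p+λ₂ = 0.148381·0.134 + -0.008771 = 0.011112 ≈ 0.0111


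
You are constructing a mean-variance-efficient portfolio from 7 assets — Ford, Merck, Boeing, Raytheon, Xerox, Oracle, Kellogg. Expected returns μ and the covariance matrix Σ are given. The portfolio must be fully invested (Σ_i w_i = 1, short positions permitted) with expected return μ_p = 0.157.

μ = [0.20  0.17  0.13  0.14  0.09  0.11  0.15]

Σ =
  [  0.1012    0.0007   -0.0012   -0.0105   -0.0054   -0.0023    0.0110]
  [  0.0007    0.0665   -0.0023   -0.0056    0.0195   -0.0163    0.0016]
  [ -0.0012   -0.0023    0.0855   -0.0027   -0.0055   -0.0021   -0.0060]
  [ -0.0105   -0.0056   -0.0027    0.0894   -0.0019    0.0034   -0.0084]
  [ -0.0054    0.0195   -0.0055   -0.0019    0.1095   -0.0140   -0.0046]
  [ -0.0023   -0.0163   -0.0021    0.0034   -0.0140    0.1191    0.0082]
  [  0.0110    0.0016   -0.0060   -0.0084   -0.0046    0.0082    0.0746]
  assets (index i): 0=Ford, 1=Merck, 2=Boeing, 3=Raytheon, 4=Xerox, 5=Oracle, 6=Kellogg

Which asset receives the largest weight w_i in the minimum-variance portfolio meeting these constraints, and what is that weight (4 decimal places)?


p=Σ⁻¹μ = [2.0666  2.8171  1.9148  2.1951  0.8022  1.2798  1.9555]
q=Σ⁻¹𝟙 = [10.7709  16.1626  14.6127  14.9903  9.7433  10.8452  13.7419]
a=μᵀp=1.954788  b=𝟙ᵀp=13.031258  c=𝟙ᵀq=90.866825  D=ac−b²=7.811733
λ₁=(c·0.157−b)/D = (90.866825·0.157−13.031258)/7.811733 = 0.158074
λ₂=(a−b·0.157)/D = (1.954788−13.031258·0.157)/7.811733 = -0.011664
w* = 0.158074·p + -0.011664·q:
  w_0 = 0.158074·2.0666 + -0.011664·10.7709 = 0.2010  (Ford)
  w_1 = 0.158074·2.8171 + -0.011664·16.1626 = 0.2568  (Merck)
  w_2 = 0.158074·1.9148 + -0.011664·14.6127 = 0.1322  (Boeing)
  w_3 = 0.158074·2.1951 + -0.011664·14.9903 = 0.1721  (Raytheon)
  w_4 = 0.158074·0.8022 + -0.011664·9.7433 = 0.0132  (Xerox)
  w_5 = 0.158074·1.2798 + -0.011664·10.8452 = 0.0758  (Oracle)
  w_6 = 0.158074·1.9555 + -0.011664·13.7419 = 0.1488  (Kellogg)
Σw_i=1.0000  μᵀw=0.1570
σ²=wᵀΣw=λ₁·μ_p+λ₂ = 0.158074·0.157 + -0.011664 = 0.013153 ≈ 0.0132

Merck (0.2568)


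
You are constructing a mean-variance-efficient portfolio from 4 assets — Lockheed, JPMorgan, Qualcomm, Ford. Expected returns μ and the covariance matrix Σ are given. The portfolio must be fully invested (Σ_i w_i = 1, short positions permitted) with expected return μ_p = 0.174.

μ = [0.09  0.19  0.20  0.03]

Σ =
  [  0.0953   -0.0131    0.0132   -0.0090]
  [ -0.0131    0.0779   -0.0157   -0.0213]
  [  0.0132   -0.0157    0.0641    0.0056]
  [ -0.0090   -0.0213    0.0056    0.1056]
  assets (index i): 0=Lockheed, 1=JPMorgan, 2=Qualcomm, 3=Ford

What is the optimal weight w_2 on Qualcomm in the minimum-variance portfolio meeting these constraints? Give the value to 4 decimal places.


g=Σ⁻¹μ = [1.0101  3.6039  3.7162  0.9000]
h=Σ⁻¹𝟙 = [12.4986  22.2741  17.2495  14.1130]
a=μᵀg=1.545896  b=𝟙ᵀg=9.230234  c=𝟙ᵀh=66.135118  D=ac−b²=17.040784
λ₁=(c·0.174−b)/D = (66.135118·0.174−9.230234)/17.040784 = 0.133637
λ₂=(a−b·0.174)/D = (1.545896−9.230234·0.174)/17.040784 = -0.003531
w* = 0.133637·g + -0.003531·h:
  w_0 = 0.133637·1.0101 + -0.003531·12.4986 = 0.0909  (Lockheed)
  w_1 = 0.133637·3.6039 + -0.003531·22.2741 = 0.4030  (JPMorgan)
  w_2 = 0.133637·3.7162 + -0.003531·17.2495 = 0.4357  (Qualcomm)
  w_3 = 0.133637·0.9000 + -0.003531·14.1130 = 0.0704  (Ford)
Σw_i=1.0000  μᵀw=0.1740
σ²=wᵀΣw=λ₁·μ_p+λ₂ = 0.133637·0.174 + -0.003531 = 0.019722 ≈ 0.0197

0.4357


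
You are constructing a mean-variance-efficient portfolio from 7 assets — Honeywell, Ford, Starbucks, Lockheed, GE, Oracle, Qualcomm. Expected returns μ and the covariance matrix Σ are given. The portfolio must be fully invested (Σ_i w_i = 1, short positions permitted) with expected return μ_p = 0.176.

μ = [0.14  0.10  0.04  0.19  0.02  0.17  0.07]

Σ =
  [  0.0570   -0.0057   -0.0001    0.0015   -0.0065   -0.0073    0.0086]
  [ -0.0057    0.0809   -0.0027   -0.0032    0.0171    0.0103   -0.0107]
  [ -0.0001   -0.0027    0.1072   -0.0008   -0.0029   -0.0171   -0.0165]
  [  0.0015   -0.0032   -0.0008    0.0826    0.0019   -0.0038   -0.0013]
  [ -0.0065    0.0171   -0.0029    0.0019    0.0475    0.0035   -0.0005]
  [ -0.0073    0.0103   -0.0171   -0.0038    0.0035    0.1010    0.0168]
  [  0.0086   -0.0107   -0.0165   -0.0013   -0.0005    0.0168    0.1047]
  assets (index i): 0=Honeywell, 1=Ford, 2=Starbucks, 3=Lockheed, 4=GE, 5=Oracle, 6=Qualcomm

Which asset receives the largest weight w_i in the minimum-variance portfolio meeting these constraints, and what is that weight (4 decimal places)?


g=Σ⁻¹μ = [2.7197  1.3387  0.7996  2.4014  0.1292  1.8921  0.4348]
h=Σ⁻¹𝟙 = [20.4703  10.4720  13.4308  12.4638  19.7119  10.7796  9.5757]
a=μᵀg=1.357551  b=𝟙ᵀg=9.715454  c=𝟙ᵀh=96.904039  D=ac−b²=37.162126
λ₁=(c·0.176−b)/D = (96.904039·0.176−9.715454)/37.162126 = 0.197504
λ₂=(a−b·0.176)/D = (1.357551−9.715454·0.176)/37.162126 = -0.009482
w* = 0.197504·g + -0.009482·h:
  w_0 = 0.197504·2.7197 + -0.009482·20.4703 = 0.3430  (Honeywell)
  w_1 = 0.197504·1.3387 + -0.009482·10.4720 = 0.1651  (Ford)
  w_2 = 0.197504·0.7996 + -0.009482·13.4308 = 0.0306  (Starbucks)
  w_3 = 0.197504·2.4014 + -0.009482·12.4638 = 0.3561  (Lockheed)
  w_4 = 0.197504·0.1292 + -0.009482·19.7119 = -0.1614  (GE)
  w_5 = 0.197504·1.8921 + -0.009482·10.7796 = 0.2715  (Oracle)
  w_6 = 0.197504·0.4348 + -0.009482·9.5757 = -0.0049  (Qualcomm)
Σw_i=1.0000  μᵀw=0.1760
σ²=wᵀΣw=λ₁·μ_p+λ₂ = 0.197504·0.176 + -0.009482 = 0.025279 ≈ 0.0253

Lockheed (0.3561)


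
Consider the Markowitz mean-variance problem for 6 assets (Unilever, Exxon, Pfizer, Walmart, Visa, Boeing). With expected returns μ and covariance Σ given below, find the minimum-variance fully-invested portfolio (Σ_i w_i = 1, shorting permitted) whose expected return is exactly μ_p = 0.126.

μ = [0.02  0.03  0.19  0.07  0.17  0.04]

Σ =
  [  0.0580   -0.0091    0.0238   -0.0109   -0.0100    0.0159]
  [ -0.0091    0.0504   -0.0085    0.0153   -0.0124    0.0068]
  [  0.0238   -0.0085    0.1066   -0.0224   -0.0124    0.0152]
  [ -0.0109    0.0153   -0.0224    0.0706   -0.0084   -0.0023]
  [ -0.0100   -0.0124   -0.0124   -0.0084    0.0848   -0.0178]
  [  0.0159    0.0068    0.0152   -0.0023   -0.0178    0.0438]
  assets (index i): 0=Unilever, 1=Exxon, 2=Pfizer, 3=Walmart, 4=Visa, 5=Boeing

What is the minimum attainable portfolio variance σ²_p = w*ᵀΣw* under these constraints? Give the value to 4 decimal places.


u=Σ⁻¹μ = [0.0479  0.9879  2.4321  1.9473  2.9556  1.2019]
v=Σ⁻¹𝟙 = [18.7424  22.7334  11.1490  19.2918  25.0269  19.8127]
a=μᵀu=1.179527  b=𝟙ᵀu=9.572672  c=𝟙ᵀv=116.756200  D=ac−b²=46.081036
λ₁=(c·0.126−b)/D = (116.756200·0.126−9.572672)/46.081036 = 0.111512
λ₂=(a−b·0.126)/D = (1.179527−9.572672·0.126)/46.081036 = -0.000578
w* = 0.111512·u + -0.000578·v:
  w_0 = 0.111512·0.0479 + -0.000578·18.7424 = -0.0055  (Unilever)
  w_1 = 0.111512·0.9879 + -0.000578·22.7334 = 0.0970  (Exxon)
  w_2 = 0.111512·2.4321 + -0.000578·11.1490 = 0.2648  (Pfizer)
  w_3 = 0.111512·1.9473 + -0.000578·19.2918 = 0.2060  (Walmart)
  w_4 = 0.111512·2.9556 + -0.000578·25.0269 = 0.3151  (Visa)
  w_5 = 0.111512·1.2019 + -0.000578·19.8127 = 0.1226  (Boeing)
Σw_i=1.0000  μᵀw=0.1260
σ²=wᵀΣw=λ₁·μ_p+λ₂ = 0.111512·0.126 + -0.000578 = 0.013473 ≈ 0.0135

0.0135


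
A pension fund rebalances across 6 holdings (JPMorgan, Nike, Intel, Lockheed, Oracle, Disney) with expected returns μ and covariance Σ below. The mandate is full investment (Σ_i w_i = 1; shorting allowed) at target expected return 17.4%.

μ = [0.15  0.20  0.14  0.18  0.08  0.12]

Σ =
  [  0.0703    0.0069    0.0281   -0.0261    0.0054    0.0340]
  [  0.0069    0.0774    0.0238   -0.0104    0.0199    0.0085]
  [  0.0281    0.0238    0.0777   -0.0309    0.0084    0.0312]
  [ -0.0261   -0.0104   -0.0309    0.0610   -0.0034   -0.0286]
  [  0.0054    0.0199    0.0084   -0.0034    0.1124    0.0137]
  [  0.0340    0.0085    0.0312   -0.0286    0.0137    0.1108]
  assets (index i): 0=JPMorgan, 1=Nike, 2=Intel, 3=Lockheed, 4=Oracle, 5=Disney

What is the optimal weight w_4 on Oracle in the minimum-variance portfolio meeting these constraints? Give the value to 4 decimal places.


p=Σ⁻¹μ = [2.8471  2.3923  2.0490  6.0938  0.0590  1.0145]
q=Σ⁻¹𝟙 = [16.8278  9.5608  14.7116  36.6198  5.4577  7.7630]
a=μᵀp=2.415730  b=𝟙ᵀp=14.455684  c=𝟙ᵀq=90.940662  D=ac−b²=10.721303
λ₁=(c·0.174−b)/D = (90.940662·0.174−14.455684)/10.721303 = 0.127596
λ₂=(a−b·0.174)/D = (2.415730−14.455684·0.174)/10.721303 = -0.009286
w* = 0.127596·p + -0.009286·q:
  w_0 = 0.127596·2.8471 + -0.009286·16.8278 = 0.2070  (JPMorgan)
  w_1 = 0.127596·2.3923 + -0.009286·9.5608 = 0.2165  (Nike)
  w_2 = 0.127596·2.0490 + -0.009286·14.7116 = 0.1248  (Intel)
  w_3 = 0.127596·6.0938 + -0.009286·36.6198 = 0.4375  (Lockheed)
  w_4 = 0.127596·0.0590 + -0.009286·5.4577 = -0.0432  (Oracle)
  w_5 = 0.127596·1.0145 + -0.009286·7.7630 = 0.0574  (Disney)
Σw_i=1.0000  μᵀw=0.1740
σ²=wᵀΣw=λ₁·μ_p+λ₂ = 0.127596·0.174 + -0.009286 = 0.012916 ≈ 0.0129

-0.0432


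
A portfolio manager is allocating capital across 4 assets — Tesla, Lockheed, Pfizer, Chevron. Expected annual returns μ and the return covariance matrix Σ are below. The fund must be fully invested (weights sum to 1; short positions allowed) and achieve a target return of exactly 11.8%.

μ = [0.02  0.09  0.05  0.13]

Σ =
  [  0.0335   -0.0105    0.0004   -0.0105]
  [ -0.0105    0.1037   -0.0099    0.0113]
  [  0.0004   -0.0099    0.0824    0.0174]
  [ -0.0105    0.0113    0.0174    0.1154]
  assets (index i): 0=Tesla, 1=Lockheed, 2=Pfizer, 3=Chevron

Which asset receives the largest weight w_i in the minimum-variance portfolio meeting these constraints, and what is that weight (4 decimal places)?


u=Σ⁻¹μ = [1.2163  0.9203  0.4847  1.0740]
v=Σ⁻¹𝟙 = [36.7414  13.5078  11.6964  8.9223]
a=μᵀu=0.271004  b=𝟙ᵀu=3.695243  c=𝟙ᵀv=70.867851  D=ac−b²=5.550638
λ₁=(c·0.118−b)/D = (70.867851·0.118−3.695243)/5.550638 = 0.840834
λ₂=(a−b·0.118)/D = (0.271004−3.695243·0.118)/5.550638 = -0.029733
w* = 0.840834·u + -0.029733·v:
  w_0 = 0.840834·1.2163 + -0.029733·36.7414 = -0.0697  (Tesla)
  w_1 = 0.840834·0.9203 + -0.029733·13.5078 = 0.3722  (Lockheed)
  w_2 = 0.840834·0.4847 + -0.029733·11.6964 = 0.0598  (Pfizer)
  w_3 = 0.840834·1.0740 + -0.029733·8.9223 = 0.6378  (Chevron)
Σw_i=1.0000  μᵀw=0.1180
σ²=wᵀΣw=λ₁·μ_p+λ₂ = 0.840834·0.118 + -0.029733 = 0.069486 ≈ 0.0695

Chevron (0.6378)


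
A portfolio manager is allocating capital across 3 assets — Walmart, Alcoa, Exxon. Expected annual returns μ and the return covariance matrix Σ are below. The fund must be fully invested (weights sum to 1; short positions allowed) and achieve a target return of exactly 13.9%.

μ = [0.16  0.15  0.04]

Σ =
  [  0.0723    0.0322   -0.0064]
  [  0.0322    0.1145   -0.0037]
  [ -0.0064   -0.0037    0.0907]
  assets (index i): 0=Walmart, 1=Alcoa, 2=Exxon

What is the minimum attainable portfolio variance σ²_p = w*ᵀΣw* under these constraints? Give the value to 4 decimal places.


u=Σ⁻¹μ = [1.9144  0.7913  0.6084]
v=Σ⁻¹𝟙 = [12.3929  5.6404  12.1299]
a=μᵀu=0.449342  b=𝟙ᵀu=3.314131  c=𝟙ᵀv=30.163292  D=ac−b²=2.570167
λ₁=(c·0.139−b)/D = (30.163292·0.139−3.314131)/2.570167 = 0.341832
λ₂=(a−b·0.139)/D = (0.449342−3.314131·0.139)/2.570167 = -0.004405
w* = 0.341832·u + -0.004405·v:
  w_0 = 0.341832·1.9144 + -0.004405·12.3929 = 0.5998  (Walmart)
  w_1 = 0.341832·0.7913 + -0.004405·5.6404 = 0.2457  (Alcoa)
  w_2 = 0.341832·0.6084 + -0.004405·12.1299 = 0.1545  (Exxon)
Σw_i=1.0000  μᵀw=0.1390
σ²=wᵀΣw=λ₁·μ_p+λ₂ = 0.341832·0.139 + -0.004405 = 0.043109 ≈ 0.0431

0.0431


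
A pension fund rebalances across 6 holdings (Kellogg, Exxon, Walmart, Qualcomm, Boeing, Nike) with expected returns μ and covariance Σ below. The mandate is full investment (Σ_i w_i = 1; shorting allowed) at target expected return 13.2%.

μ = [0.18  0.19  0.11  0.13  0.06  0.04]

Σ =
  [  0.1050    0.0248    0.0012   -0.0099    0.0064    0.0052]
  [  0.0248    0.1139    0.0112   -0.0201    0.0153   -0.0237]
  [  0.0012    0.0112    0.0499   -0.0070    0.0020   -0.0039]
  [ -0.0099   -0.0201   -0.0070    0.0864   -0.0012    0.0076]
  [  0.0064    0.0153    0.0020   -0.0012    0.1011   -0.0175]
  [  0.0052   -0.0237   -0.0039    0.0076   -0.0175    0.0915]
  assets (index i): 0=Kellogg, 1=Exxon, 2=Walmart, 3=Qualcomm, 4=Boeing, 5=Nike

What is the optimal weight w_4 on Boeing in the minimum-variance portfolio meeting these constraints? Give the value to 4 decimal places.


0.0505

u=Σ⁻¹μ = [1.4481  1.6315  2.1514  2.1627  0.3696  0.7602]
v=Σ⁻¹𝟙 = [7.1153  9.5286  20.5803  15.1338  10.2953  14.5819]
a=μᵀu=1.141017  b=𝟙ᵀu=8.523397  c=𝟙ᵀv=77.235141  D=ac−b²=15.478289
λ₁=(c·0.132−b)/D = (77.235141·0.132−8.523397)/15.478289 = 0.107999
λ₂=(a−b·0.132)/D = (1.141017−8.523397·0.132)/15.478289 = 0.001029
w* = 0.107999·u + 0.001029·v:
  w_0 = 0.107999·1.4481 + 0.001029·7.1153 = 0.1637  (Kellogg)
  w_1 = 0.107999·1.6315 + 0.001029·9.5286 = 0.1860  (Exxon)
  w_2 = 0.107999·2.1514 + 0.001029·20.5803 = 0.2535  (Walmart)
  w_3 = 0.107999·2.1627 + 0.001029·15.1338 = 0.2491  (Qualcomm)
  w_4 = 0.107999·0.3696 + 0.001029·10.2953 = 0.0505  (Boeing)
  w_5 = 0.107999·0.7602 + 0.001029·14.5819 = 0.0971  (Nike)
Σw_i=1.0000  μᵀw=0.1320
σ²=wᵀΣw=λ₁·μ_p+λ₂ = 0.107999·0.132 + 0.001029 = 0.015285 ≈ 0.0153


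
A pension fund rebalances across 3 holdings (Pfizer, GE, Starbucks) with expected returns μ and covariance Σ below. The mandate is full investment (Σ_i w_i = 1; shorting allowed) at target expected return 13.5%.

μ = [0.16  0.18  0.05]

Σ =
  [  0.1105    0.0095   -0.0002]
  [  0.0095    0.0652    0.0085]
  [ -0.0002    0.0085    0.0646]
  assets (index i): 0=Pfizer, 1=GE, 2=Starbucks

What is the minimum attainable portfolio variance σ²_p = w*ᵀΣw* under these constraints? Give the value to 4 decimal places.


u=Σ⁻¹μ = [1.2319  2.5231  0.4458]
v=Σ⁻¹𝟙 = [8.0122  12.3607  13.8783]
a=μᵀu=0.673550  b=𝟙ᵀu=4.200796  c=𝟙ᵀv=34.251195  D=ac−b²=5.423208
λ₁=(c·0.135−b)/D = (34.251195·0.135−4.200796)/5.423208 = 0.078019
λ₂=(a−b·0.135)/D = (0.673550−4.200796·0.135)/5.423208 = 0.019627
w* = 0.078019·u + 0.019627·v:
  w_0 = 0.078019·1.2319 + 0.019627·8.0122 = 0.2534  (Pfizer)
  w_1 = 0.078019·2.5231 + 0.019627·12.3607 = 0.4395  (GE)
  w_2 = 0.078019·0.4458 + 0.019627·13.8783 = 0.3072  (Starbucks)
Σw_i=1.0000  μᵀw=0.1350
σ²=wᵀΣw=λ₁·μ_p+λ₂ = 0.078019·0.135 + 0.019627 = 0.030160 ≈ 0.0302

0.0302


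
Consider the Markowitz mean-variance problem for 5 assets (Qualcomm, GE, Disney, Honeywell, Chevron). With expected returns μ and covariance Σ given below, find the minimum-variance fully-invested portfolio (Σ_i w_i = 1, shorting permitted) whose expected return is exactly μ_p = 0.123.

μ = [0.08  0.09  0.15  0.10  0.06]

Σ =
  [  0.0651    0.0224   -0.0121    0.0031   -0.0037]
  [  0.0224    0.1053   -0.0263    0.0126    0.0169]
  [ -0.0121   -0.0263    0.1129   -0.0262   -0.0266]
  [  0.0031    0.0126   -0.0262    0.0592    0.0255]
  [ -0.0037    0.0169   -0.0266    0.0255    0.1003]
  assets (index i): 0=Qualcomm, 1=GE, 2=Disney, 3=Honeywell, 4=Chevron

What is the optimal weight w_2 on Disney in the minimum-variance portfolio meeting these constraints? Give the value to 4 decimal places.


g=Σ⁻¹μ = [1.3086  0.7953  2.3029  2.2311  0.5560]
h=Σ⁻¹𝟙 = [16.1103  6.9853  18.8281  18.7536  9.6128]
a=μᵀg=0.778164  b=𝟙ᵀg=7.193850  c=𝟙ᵀh=70.290169  D=ac−b²=2.945797
λ₁=(c·0.123−b)/D = (70.290169·0.123−7.193850)/2.945797 = 0.492852
λ₂=(a−b·0.123)/D = (0.778164−7.193850·0.123)/2.945797 = -0.036214
w* = 0.492852·g + -0.036214·h:
  w_0 = 0.492852·1.3086 + -0.036214·16.1103 = 0.0615  (Qualcomm)
  w_1 = 0.492852·0.7953 + -0.036214·6.9853 = 0.1390  (GE)
  w_2 = 0.492852·2.3029 + -0.036214·18.8281 = 0.4531  (Disney)
  w_3 = 0.492852·2.2311 + -0.036214·18.7536 = 0.4204  (Honeywell)
  w_4 = 0.492852·0.5560 + -0.036214·9.6128 = -0.0741  (Chevron)
Σw_i=1.0000  μᵀw=0.1230
σ²=wᵀΣw=λ₁·μ_p+λ₂ = 0.492852·0.123 + -0.036214 = 0.024407 ≈ 0.0244

0.4531


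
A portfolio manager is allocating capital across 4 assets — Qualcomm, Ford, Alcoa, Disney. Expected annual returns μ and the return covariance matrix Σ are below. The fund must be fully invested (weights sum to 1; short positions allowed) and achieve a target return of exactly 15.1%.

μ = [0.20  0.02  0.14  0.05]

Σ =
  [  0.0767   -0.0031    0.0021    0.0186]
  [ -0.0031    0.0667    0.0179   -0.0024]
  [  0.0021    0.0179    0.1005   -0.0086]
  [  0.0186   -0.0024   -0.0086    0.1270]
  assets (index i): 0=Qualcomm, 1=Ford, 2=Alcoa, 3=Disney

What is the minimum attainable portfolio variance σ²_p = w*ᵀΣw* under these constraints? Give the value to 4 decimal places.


u=Σ⁻¹μ = [2.5462  0.0631  1.3382  0.1126]
v=Σ⁻¹𝟙 = [11.6890  13.6752  7.8653  6.9531]
a=μᵀu=0.703477  b=𝟙ᵀu=4.060108  c=𝟙ᵀv=40.182634  D=ac−b²=11.783099
λ₁=(c·0.151−b)/D = (40.182634·0.151−4.060108)/11.783099 = 0.170369
λ₂=(a−b·0.151)/D = (0.703477−4.060108·0.151)/11.783099 = 0.007672
w* = 0.170369·u + 0.007672·v:
  w_0 = 0.170369·2.5462 + 0.007672·11.6890 = 0.5235  (Qualcomm)
  w_1 = 0.170369·0.0631 + 0.007672·13.6752 = 0.1157  (Ford)
  w_2 = 0.170369·1.3382 + 0.007672·7.8653 = 0.2883  (Alcoa)
  w_3 = 0.170369·0.1126 + 0.007672·6.9531 = 0.0725  (Disney)
Σw_i=1.0000  μᵀw=0.1510
σ²=wᵀΣw=λ₁·μ_p+λ₂ = 0.170369·0.151 + 0.007672 = 0.033398 ≈ 0.0334

0.0334


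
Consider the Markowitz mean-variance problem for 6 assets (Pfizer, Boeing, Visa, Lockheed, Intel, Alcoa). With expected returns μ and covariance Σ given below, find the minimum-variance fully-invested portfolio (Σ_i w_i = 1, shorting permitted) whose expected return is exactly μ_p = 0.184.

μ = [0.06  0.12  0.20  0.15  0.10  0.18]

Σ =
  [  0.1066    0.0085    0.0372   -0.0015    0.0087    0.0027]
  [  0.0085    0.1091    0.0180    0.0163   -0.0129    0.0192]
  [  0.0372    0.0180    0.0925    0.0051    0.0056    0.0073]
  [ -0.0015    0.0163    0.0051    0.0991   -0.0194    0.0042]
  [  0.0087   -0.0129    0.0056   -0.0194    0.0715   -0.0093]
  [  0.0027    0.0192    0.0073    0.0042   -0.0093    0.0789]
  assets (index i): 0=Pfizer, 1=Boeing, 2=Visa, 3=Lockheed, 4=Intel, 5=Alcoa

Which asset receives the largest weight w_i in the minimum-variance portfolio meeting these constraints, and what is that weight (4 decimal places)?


Visa (0.3819)

p=Σ⁻¹μ = [-0.3074  0.4432  1.8084  1.6636  2.1088  2.1767]
q=Σ⁻¹𝟙 = [5.6051  6.2740  4.5653  12.1025  18.9388  12.1214]
a=μᵀp=1.248648  b=𝟙ᵀp=7.893359  c=𝟙ᵀq=59.607078  D=ac−b²=12.123175
λ₁=(c·0.184−b)/D = (59.607078·0.184−7.893359)/12.123175 = 0.253592
λ₂=(a−b·0.184)/D = (1.248648−7.893359·0.184)/12.123175 = -0.016805
w* = 0.253592·p + -0.016805·q:
  w_0 = 0.253592·-0.3074 + -0.016805·5.6051 = -0.1721  (Pfizer)
  w_1 = 0.253592·0.4432 + -0.016805·6.2740 = 0.0070  (Boeing)
  w_2 = 0.253592·1.8084 + -0.016805·4.5653 = 0.3819  (Visa)
  w_3 = 0.253592·1.6636 + -0.016805·12.1025 = 0.2185  (Lockheed)
  w_4 = 0.253592·2.1088 + -0.016805·18.9388 = 0.2165  (Intel)
  w_5 = 0.253592·2.1767 + -0.016805·12.1214 = 0.3483  (Alcoa)
Σw_i=1.0000  μᵀw=0.1840
σ²=wᵀΣw=λ₁·μ_p+λ₂ = 0.253592·0.184 + -0.016805 = 0.029856 ≈ 0.0299
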